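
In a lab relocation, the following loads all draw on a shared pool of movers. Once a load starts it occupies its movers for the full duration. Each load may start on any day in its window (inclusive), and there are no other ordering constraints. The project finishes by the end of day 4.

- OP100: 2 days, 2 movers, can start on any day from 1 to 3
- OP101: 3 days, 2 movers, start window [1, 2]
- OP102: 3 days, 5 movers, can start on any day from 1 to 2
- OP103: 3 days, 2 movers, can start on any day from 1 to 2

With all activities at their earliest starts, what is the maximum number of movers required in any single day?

Early-start schedule: OP100@1, OP101@1, OP102@1, OP103@1.
Load per day: day 1: 11, day 2: 11, day 3: 9, day 4: 0.
Peak is 11.

11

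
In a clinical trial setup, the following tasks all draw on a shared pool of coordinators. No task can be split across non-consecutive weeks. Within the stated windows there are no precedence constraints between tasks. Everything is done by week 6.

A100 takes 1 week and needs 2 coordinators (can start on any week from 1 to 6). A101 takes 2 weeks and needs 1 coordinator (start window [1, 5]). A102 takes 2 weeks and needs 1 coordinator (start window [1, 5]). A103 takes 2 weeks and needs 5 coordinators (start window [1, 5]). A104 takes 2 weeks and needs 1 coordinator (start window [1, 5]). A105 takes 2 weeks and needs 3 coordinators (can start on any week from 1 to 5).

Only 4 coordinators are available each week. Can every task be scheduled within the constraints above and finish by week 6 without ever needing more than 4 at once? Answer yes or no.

no

The minimum achievable peak is 5; 4 < 5, so no feasible schedule stays within the cap.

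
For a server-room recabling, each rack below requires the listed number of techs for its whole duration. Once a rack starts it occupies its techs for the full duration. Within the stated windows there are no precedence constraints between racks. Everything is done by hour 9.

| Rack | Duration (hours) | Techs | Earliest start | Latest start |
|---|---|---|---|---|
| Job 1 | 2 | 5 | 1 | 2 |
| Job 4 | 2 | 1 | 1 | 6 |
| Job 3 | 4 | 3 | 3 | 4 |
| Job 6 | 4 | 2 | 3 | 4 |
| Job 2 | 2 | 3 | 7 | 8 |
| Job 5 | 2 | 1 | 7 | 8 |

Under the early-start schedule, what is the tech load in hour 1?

6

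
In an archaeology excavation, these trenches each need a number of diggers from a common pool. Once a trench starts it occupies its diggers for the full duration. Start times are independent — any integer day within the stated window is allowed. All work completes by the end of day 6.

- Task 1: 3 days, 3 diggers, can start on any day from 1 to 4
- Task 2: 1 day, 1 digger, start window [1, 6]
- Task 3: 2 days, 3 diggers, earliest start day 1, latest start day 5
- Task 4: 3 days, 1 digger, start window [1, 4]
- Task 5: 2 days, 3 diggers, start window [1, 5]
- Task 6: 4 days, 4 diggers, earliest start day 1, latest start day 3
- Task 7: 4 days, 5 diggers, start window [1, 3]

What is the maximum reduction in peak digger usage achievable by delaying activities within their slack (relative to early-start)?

Early-start peak: d1:20  d2:19  d3:13  d4:9  d5:0  d6:0 ⇒ 20.
Leveled (Task 1@1, Task 2@1, Task 3@1, Task 4@4, Task 5@1, Task 6@3, Task 7@3): d1:10  d2:9  d3:12  d4:10  d5:10  d6:10 ⇒ 12.
Reduction 20 − 12 = 8.

8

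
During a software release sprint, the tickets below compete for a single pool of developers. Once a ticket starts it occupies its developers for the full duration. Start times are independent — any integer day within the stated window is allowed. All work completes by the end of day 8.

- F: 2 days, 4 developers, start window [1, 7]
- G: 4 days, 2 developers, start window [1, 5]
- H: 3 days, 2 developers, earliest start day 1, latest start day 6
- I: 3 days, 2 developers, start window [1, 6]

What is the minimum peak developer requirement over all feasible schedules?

Early-start (F@1, G@1, H@1, I@1) gives peak 10: d1:10  d2:10  d3:6  d4:2  d5:0  d6:0  d7:0  d8:0.
Shift G→3, H→3, I→6.
Schedule F@1, G@3, H@3, I@6: d1:4  d2:4  d3:4  d4:4  d5:4  d6:4  d7:2  d8:2 — peak 4.
Total developer-days = 28 over 8 days ⇒ peak ≥ ⌈28/8⌉ = 4, so 4 is optimal.

4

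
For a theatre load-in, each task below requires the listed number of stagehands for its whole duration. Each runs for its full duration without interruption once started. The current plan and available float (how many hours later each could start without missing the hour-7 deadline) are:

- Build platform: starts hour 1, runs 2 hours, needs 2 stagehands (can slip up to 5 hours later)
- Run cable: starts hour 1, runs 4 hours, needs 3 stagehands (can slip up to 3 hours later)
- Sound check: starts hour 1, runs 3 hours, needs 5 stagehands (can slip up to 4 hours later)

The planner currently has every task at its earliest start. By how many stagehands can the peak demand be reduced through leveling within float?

Early-start peak: h1:10  h2:10  h3:8  h4:3  h5:0  h6:0  h7:0 ⇒ 10.
Leveled (Build platform@1, Run cable@1, Sound check@5): h1:5  h2:5  h3:3  h4:3  h5:5  h6:5  h7:5 ⇒ 5.
Reduction 10 − 5 = 5.

5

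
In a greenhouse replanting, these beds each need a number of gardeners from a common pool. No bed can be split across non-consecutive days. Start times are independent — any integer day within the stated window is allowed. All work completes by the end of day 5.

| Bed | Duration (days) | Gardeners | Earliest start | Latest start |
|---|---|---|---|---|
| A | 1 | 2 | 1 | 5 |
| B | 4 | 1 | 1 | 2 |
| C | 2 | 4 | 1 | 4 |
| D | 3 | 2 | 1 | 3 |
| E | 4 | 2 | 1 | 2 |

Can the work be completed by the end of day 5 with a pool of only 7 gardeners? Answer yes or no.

yes

Schedule A@1, B@1, C@1, D@3, E@2: d1:7  d2:7  d3:5  d4:5  d5:4 — peak 7 ≤ 7.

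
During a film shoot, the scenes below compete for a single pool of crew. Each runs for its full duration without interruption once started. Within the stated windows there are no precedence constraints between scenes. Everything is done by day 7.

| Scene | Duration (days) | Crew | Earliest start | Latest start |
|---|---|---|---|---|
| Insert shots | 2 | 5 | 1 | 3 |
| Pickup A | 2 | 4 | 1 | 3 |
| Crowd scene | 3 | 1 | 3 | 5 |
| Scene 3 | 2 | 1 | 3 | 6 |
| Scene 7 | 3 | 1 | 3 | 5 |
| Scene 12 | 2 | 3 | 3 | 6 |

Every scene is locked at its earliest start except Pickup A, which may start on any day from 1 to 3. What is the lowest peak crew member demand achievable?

9

Pickup A@1: d1:9  d2:9  d3:6  d4:6  d5:2  d6:0  d7:0 → peak 9
Pickup A@2: d1:5  d2:9  d3:10  d4:6  d5:2  d6:0  d7:0 → peak 10
Pickup A@3: d1:5  d2:5  d3:10  d4:10  d5:2  d6:0  d7:0 → peak 10
Best is Pickup A@1, peak 9.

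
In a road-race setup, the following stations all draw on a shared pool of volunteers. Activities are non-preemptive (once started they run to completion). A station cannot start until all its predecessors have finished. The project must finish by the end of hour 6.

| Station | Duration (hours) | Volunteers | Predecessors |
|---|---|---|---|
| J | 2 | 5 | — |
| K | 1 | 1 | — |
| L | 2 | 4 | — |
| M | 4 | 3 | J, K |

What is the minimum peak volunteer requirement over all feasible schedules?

7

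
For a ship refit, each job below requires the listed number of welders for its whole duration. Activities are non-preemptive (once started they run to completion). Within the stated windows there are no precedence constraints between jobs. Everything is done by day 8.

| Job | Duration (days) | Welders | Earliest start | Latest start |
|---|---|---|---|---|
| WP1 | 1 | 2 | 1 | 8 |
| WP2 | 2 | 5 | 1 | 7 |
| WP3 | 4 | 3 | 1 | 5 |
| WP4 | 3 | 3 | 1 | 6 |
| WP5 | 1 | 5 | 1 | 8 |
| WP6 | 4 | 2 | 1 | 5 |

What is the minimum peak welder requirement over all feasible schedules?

Early-start (WP1@1, WP2@1, WP3@1, WP4@1, WP5@1, WP6@1) gives peak 20: d1:20  d2:13  d3:8  d4:5  d5:0  d6:0  d7:0  d8:0.
Shift WP3→4, WP4→6, WP5→3, WP6→2.
Schedule WP1@1, WP2@1, WP3@4, WP4@6, WP5@3, WP6@2: d1:7  d2:7  d3:7  d4:5  d5:5  d6:6  d7:6  d8:3 — peak 7.

7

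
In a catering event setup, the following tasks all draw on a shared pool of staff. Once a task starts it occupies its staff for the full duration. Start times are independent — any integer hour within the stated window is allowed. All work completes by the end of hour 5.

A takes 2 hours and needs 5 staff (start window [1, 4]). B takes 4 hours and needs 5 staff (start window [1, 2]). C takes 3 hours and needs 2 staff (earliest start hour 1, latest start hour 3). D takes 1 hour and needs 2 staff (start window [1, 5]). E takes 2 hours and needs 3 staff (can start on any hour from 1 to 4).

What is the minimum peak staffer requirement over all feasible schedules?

10

Early-start (A@1, B@1, C@1, D@1, E@1) gives peak 17: h1:17  h2:15  h3:7  h4:5  h5:0.
Shift C→3, D→3, E→4.
Schedule A@1, B@1, C@3, D@3, E@4: h1:10  h2:10  h3:9  h4:10  h5:5 — peak 10.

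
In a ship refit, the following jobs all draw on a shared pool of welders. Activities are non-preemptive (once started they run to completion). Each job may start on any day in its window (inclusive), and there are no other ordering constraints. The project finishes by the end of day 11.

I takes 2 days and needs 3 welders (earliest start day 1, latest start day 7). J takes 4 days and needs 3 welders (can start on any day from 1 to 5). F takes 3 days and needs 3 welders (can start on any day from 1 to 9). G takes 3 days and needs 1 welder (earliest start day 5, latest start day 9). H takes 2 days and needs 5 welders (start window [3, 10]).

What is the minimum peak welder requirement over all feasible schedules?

5

Early-start (I@1, J@1, F@1, G@5, H@3) gives peak 11: d1:9  d2:9  d3:11  d4:8  d5:1  d6:1  d7:1  d8:0  d9:0  d10:0  d11:0.
Shift J→3, F→7, H→10.
Schedule I@1, J@3, F@7, G@5, H@10: d1:3  d2:3  d3:3  d4:3  d5:4  d6:4  d7:4  d8:3  d9:3  d10:5  d11:5 — peak 5.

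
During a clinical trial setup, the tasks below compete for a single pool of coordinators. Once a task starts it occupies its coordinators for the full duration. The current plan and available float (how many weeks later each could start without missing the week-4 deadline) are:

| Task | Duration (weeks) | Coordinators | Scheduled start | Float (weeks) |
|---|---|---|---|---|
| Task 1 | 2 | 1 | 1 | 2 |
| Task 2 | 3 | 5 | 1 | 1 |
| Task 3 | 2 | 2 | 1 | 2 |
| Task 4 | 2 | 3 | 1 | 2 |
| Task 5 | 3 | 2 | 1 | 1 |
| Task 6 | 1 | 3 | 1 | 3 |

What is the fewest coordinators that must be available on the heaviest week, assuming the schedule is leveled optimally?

10

Early-start (Task 1@1, Task 2@1, Task 3@1, Task 4@1, Task 5@1, Task 6@1) gives peak 16: w1:16  w2:13  w3:7  w4:0.
Shift Task 4→3, Task 6→4.
Schedule Task 1@1, Task 2@1, Task 3@1, Task 4@3, Task 5@1, Task 6@4: w1:10  w2:10  w3:10  w4:6 — peak 10.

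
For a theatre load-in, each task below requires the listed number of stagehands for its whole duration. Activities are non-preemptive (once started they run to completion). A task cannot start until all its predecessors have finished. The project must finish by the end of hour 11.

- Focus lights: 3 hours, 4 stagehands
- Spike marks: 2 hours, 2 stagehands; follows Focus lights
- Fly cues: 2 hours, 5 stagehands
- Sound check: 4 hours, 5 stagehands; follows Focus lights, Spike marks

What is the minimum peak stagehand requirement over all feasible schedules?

5

Early-start (Focus lights@1, Spike marks@4, Fly cues@1, Sound check@6) gives peak 9: h1:9  h2:9  h3:4  h4:2  h5:2  h6:5  h7:5  h8:5  h9:5  h10:0  h11:0.
Shift Fly cues→6, Sound check→8.
Schedule Focus lights@1, Spike marks@4, Fly cues@6, Sound check@8: h1:4  h2:4  h3:4  h4:2  h5:2  h6:5  h7:5  h8:5  h9:5  h10:5  h11:5 — peak 5.
Total stagehand-hours = 46 over 11 hours ⇒ peak ≥ ⌈46/11⌉ = 5, so 5 is optimal.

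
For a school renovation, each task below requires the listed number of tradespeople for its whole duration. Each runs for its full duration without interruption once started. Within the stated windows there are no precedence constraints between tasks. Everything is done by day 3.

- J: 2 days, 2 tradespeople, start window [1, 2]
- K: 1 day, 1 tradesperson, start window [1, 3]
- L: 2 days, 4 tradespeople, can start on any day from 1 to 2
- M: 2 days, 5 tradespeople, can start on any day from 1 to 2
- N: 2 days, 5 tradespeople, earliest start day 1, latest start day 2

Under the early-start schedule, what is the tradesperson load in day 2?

16

At early start, day 2 has: J, L, M, N.
Demand: 2 + 4 + 5 + 5 = 16.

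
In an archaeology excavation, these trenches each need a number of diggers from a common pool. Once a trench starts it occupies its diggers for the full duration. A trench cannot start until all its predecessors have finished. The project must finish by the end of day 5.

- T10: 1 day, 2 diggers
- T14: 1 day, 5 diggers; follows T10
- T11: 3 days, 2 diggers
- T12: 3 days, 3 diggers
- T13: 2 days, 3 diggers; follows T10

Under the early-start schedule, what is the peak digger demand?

Early-start schedule: T10@1, T14@2, T11@1, T12@1, T13@2.
Load per day: day 1: 7, day 2: 13, day 3: 8, day 4: 0, day 5: 0.
Peak is 13.

13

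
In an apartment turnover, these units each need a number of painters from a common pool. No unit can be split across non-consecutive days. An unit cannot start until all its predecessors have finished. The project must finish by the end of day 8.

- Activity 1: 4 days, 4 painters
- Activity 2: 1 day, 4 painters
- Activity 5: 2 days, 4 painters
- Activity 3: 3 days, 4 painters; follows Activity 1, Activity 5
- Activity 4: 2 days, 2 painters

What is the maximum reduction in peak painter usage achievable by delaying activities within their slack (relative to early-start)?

Early-start peak: d1:14  d2:10  d3:4  d4:4  d5:4  d6:4  d7:4  d8:0 ⇒ 14.
Leveled (Activity 1@1, Activity 2@1, Activity 5@2, Activity 3@5, Activity 4@4): d1:8  d2:8  d3:8  d4:6  d5:6  d6:4  d7:4  d8:0 ⇒ 8.
Reduction 14 − 8 = 6.

6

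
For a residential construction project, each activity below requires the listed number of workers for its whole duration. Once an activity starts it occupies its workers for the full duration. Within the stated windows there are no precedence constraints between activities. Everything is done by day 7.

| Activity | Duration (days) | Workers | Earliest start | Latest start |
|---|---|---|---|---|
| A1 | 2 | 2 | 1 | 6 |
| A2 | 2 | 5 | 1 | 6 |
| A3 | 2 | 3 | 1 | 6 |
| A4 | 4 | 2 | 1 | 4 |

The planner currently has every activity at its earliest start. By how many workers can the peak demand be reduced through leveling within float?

Early-start peak: d1:12  d2:12  d3:2  d4:2  d5:0  d6:0  d7:0 ⇒ 12.
Leveled (A1@1, A2@5, A3@3, A4@1): d1:4  d2:4  d3:5  d4:5  d5:5  d6:5  d7:0 ⇒ 5.
Reduction 12 − 5 = 7.

7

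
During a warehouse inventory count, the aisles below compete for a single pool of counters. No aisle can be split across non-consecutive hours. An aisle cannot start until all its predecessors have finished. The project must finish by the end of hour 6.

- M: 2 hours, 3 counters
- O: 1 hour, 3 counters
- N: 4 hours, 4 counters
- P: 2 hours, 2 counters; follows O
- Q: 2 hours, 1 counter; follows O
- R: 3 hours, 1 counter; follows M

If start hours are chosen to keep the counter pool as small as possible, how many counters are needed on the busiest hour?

6

Early-start (M@1, O@1, N@1, P@2, Q@2, R@3) gives peak 10: h1:10  h2:10  h3:8  h4:5  h5:1  h6:0.
Shift N→3, Q→4, R→4.
Schedule M@1, O@1, N@3, P@2, Q@4, R@4: h1:6  h2:5  h3:6  h4:6  h5:6  h6:5 — peak 6.
Total counter-hours = 34 over 6 hours ⇒ peak ≥ ⌈34/6⌉ = 6, so 6 is optimal.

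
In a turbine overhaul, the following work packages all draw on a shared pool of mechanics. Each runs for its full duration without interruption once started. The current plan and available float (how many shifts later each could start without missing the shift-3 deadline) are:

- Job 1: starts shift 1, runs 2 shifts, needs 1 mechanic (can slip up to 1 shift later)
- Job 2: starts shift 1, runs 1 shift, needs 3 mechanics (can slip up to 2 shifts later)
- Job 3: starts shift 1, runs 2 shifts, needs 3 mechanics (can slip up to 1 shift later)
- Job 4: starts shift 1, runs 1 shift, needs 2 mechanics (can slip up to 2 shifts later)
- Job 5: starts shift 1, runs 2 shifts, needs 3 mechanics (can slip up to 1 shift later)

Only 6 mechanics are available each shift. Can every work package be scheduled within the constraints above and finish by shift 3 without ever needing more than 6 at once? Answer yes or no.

Total mechanic-shifts = 19; over 3 shifts the average is 19/3 > 6, so some shift must exceed 6.

no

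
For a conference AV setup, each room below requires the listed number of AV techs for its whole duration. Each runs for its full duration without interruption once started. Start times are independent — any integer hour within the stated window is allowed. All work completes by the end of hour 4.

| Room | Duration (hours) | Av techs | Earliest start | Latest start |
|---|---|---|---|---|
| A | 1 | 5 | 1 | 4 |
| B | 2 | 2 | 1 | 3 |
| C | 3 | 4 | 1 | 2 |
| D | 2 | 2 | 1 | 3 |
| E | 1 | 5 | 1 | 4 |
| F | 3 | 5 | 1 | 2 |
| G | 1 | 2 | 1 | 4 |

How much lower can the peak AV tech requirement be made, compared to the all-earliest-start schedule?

Early-start peak: h1:25  h2:13  h3:9  h4:0 ⇒ 25.
Leveled (A@1, B@1, C@1, D@1, E@4, F@2, G@3): h1:13  h2:13  h3:11  h4:10 ⇒ 13.
Reduction 25 − 13 = 12.

12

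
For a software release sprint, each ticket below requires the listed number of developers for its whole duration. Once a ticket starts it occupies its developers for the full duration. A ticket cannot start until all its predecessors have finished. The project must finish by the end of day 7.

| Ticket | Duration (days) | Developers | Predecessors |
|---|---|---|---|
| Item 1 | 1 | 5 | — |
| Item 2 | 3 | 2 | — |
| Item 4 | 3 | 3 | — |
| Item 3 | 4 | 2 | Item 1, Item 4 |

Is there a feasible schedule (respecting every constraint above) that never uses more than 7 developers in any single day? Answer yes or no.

The minimum achievable peak is 8; 7 < 8, so no feasible schedule stays within the cap.

no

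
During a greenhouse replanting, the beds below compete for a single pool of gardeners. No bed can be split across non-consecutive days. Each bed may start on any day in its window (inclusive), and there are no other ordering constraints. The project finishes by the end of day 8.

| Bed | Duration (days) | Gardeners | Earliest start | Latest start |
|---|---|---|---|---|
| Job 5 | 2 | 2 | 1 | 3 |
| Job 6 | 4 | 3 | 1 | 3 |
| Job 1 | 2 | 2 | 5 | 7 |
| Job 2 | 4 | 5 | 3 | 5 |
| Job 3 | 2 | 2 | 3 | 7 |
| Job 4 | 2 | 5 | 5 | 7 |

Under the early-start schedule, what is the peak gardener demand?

12

Early-start schedule: Job 5@1, Job 6@1, Job 1@5, Job 2@3, Job 3@3, Job 4@5.
Load per day: day 1: 5, day 2: 5, day 3: 10, day 4: 10, day 5: 12, day 6: 12, day 7: 0, day 8: 0.
Peak is 12.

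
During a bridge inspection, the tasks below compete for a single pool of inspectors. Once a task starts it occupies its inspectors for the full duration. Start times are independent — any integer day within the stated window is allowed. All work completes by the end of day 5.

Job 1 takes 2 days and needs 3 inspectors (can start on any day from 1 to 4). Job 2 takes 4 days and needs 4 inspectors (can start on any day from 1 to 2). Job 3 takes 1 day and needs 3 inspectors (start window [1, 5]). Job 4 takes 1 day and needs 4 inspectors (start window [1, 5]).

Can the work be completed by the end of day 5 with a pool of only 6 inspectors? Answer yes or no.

no

The minimum achievable peak is 7; 6 < 7, so no feasible schedule stays within the cap.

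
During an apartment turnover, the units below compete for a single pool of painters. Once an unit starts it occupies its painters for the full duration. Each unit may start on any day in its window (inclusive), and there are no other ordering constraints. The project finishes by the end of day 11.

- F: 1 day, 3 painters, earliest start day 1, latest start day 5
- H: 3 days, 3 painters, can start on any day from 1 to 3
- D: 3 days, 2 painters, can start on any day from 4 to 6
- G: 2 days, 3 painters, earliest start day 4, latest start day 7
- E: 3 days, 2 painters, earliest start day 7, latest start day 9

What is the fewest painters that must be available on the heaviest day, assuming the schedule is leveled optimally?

Early-start (F@1, H@1, D@4, G@4, E@7) gives peak 6: d1:6  d2:3  d3:3  d4:5  d5:5  d6:2  d7:2  d8:2  d9:2  d10:0  d11:0.
Shift H→2, G→5.
Schedule F@1, H@2, D@4, G@5, E@7: d1:3  d2:3  d3:3  d4:5  d5:5  d6:5  d7:2  d8:2  d9:2  d10:0  d11:0 — peak 5.

5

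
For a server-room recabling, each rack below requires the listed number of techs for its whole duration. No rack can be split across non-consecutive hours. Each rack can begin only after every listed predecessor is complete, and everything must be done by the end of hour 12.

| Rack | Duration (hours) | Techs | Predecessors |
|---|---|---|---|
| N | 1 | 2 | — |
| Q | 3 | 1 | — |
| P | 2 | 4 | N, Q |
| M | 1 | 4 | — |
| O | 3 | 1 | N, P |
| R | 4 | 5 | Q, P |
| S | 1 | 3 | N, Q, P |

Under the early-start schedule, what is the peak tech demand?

Early-start schedule: N@1, Q@1, P@4, M@1, O@6, R@6, S@6.
Load per hour: hour 1: 7, hour 2: 1, hour 3: 1, hour 4: 4, hour 5: 4, hour 6: 9, hour 7: 6, hour 8: 6, hour 9: 5, hour 10: 0, hour 11: 0, hour 12: 0.
Peak is 9.

9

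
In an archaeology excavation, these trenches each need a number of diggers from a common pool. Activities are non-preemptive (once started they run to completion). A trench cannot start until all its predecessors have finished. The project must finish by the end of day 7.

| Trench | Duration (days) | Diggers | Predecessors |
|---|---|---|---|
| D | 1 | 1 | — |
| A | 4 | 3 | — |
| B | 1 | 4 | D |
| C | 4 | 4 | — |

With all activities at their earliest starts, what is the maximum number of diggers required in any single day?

11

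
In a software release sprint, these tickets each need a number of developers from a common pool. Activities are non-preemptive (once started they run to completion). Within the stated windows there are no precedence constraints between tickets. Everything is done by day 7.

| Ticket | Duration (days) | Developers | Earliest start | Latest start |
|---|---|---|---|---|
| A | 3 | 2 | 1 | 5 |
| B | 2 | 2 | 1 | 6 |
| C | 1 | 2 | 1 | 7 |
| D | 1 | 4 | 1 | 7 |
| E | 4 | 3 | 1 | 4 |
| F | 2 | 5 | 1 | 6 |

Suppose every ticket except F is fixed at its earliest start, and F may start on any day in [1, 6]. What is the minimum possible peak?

13

F@1: d1:18  d2:12  d3:5  d4:3  d5:0  d6:0  d7:0 → peak 18
F@2: d1:13  d2:12  d3:10  d4:3  d5:0  d6:0  d7:0 → peak 13
F@3: d1:13  d2:7  d3:10  d4:8  d5:0  d6:0  d7:0 → peak 13
F@4: d1:13  d2:7  d3:5  d4:8  d5:5  d6:0  d7:0 → peak 13
F@5: d1:13  d2:7  d3:5  d4:3  d5:5  d6:5  d7:0 → peak 13
F@6: d1:13  d2:7  d3:5  d4:3  d5:0  d6:5  d7:5 → peak 13
Best is F@2, peak 13.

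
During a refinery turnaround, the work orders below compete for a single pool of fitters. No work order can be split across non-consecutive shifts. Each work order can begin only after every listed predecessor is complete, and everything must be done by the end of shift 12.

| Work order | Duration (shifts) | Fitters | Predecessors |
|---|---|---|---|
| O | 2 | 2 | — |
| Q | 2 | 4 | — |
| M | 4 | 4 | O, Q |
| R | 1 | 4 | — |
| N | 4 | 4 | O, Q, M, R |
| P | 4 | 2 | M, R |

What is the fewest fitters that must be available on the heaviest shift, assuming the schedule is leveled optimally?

6

Early-start (O@1, Q@1, M@3, R@1, N@7, P@7) gives peak 10: s1:10  s2:6  s3:4  s4:4  s5:4  s6:4  s7:6  s8:6  s9:6  s10:6  s11:0  s12:0.
Shift R→7, N→8, P→8.
Schedule O@1, Q@1, M@3, R@7, N@8, P@8: s1:6  s2:6  s3:4  s4:4  s5:4  s6:4  s7:4  s8:6  s9:6  s10:6  s11:6  s12:0 — peak 6.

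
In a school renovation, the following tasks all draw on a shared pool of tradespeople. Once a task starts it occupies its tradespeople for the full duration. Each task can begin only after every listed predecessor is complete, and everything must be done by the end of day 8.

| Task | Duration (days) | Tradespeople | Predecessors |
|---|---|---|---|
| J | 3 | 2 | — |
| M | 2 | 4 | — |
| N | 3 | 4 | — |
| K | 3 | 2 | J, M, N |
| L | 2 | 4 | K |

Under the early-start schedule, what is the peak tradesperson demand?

10

Early-start schedule: J@1, M@1, N@1, K@4, L@7.
Load per day: day 1: 10, day 2: 10, day 3: 6, day 4: 2, day 5: 2, day 6: 2, day 7: 4, day 8: 4.
Peak is 10.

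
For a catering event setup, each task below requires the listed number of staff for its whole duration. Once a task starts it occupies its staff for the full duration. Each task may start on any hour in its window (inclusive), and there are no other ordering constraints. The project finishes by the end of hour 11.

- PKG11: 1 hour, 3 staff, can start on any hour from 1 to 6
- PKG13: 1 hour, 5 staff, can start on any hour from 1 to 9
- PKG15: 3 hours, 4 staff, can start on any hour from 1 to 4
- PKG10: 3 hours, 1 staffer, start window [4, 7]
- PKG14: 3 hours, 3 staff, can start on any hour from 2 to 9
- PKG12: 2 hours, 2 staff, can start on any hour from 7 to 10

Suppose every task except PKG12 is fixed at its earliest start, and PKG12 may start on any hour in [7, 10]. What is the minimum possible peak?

PKG12@7: h1:12  h2:7  h3:7  h4:4  h5:1  h6:1  h7:2  h8:2  h9:0  h10:0  h11:0 → peak 12
PKG12@8: h1:12  h2:7  h3:7  h4:4  h5:1  h6:1  h7:0  h8:2  h9:2  h10:0  h11:0 → peak 12
PKG12@9: h1:12  h2:7  h3:7  h4:4  h5:1  h6:1  h7:0  h8:0  h9:2  h10:2  h11:0 → peak 12
PKG12@10: h1:12  h2:7  h3:7  h4:4  h5:1  h6:1  h7:0  h8:0  h9:0  h10:2  h11:2 → peak 12
Best is PKG12@7, peak 12.

12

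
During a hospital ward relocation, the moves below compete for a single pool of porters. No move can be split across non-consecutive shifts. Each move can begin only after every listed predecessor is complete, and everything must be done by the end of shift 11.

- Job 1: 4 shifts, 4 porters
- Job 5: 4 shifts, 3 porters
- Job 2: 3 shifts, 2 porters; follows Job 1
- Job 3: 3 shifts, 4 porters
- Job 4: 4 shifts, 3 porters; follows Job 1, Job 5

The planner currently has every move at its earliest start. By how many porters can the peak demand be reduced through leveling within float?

4

Early-start peak: s1:11  s2:11  s3:11  s4:7  s5:5  s6:5  s7:5  s8:3  s9:0  s10:0  s11:0 ⇒ 11.
Leveled (Job 1@1, Job 5@1, Job 2@5, Job 3@5, Job 4@8): s1:7  s2:7  s3:7  s4:7  s5:6  s6:6  s7:6  s8:3  s9:3  s10:3  s11:3 ⇒ 7.
Reduction 11 − 7 = 4.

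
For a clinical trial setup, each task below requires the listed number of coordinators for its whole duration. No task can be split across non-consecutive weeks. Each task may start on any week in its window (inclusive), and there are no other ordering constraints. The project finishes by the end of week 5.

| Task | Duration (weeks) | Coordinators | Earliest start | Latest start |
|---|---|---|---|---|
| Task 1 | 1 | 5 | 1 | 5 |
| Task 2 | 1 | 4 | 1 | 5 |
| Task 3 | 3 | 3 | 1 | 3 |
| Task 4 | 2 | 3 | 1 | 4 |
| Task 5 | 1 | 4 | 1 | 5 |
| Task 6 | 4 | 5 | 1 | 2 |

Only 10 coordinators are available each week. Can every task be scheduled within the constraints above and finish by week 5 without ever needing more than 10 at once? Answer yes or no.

The minimum achievable peak is 11; 10 < 11, so no feasible schedule stays within the cap.

no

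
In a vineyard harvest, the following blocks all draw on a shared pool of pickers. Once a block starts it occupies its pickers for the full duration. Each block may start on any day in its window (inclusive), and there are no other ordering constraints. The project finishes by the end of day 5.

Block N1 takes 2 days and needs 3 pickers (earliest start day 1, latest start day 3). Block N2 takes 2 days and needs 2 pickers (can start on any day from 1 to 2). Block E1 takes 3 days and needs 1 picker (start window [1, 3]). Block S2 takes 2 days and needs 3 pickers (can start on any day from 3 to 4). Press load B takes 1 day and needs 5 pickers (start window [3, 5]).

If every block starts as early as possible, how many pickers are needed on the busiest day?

9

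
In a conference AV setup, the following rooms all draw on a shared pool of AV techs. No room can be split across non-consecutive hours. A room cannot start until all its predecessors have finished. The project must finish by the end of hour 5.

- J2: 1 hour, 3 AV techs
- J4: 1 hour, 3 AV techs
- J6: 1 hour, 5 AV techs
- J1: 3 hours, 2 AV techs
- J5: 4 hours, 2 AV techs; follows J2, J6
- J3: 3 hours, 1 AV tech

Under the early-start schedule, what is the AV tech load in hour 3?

At early start, hour 3 has: J1, J5, J3.
Demand: 2 + 2 + 1 = 5.

5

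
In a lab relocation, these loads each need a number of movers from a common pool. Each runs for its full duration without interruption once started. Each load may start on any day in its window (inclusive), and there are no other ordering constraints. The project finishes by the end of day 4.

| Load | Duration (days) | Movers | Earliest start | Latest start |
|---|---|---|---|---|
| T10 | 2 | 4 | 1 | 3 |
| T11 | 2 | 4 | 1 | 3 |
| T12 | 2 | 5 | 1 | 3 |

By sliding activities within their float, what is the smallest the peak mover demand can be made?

Early-start (T10@1, T11@1, T12@1) gives peak 13: d1:13  d2:13  d3:0  d4:0.
Shift T12→3.
Schedule T10@1, T11@1, T12@3: d1:8  d2:8  d3:5  d4:5 — peak 8.

8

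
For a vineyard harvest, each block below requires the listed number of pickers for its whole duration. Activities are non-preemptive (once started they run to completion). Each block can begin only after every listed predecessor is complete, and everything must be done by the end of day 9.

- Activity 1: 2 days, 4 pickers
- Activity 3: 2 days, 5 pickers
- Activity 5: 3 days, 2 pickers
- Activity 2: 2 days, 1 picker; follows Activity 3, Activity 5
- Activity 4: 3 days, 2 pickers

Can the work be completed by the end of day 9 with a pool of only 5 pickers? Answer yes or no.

yes

Schedule Activity 1@1, Activity 3@3, Activity 5@5, Activity 2@8, Activity 4@5: d1:4  d2:4  d3:5  d4:5  d5:4  d6:4  d7:4  d8:1  d9:1 — peak 5 ≤ 5.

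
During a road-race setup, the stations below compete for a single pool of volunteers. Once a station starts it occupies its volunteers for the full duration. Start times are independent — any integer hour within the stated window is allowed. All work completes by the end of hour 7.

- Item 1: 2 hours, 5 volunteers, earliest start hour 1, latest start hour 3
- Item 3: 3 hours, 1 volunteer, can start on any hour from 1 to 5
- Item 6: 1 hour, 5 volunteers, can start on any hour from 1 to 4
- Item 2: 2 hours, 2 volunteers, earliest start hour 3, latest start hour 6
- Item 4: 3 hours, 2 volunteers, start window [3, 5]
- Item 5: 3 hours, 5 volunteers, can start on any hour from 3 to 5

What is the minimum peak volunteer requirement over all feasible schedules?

7

Early-start (Item 1@1, Item 3@1, Item 6@1, Item 2@3, Item 4@3, Item 5@3) gives peak 11: h1:11  h2:6  h3:10  h4:9  h5:7  h6:0  h7:0.
Shift Item 6→4, Item 4→5, Item 5→5.
Schedule Item 1@1, Item 3@1, Item 6@4, Item 2@3, Item 4@5, Item 5@5: h1:6  h2:6  h3:3  h4:7  h5:7  h6:7  h7:7 — peak 7.
Total volunteer-hours = 43 over 7 hours ⇒ peak ≥ ⌈43/7⌉ = 7, so 7 is optimal.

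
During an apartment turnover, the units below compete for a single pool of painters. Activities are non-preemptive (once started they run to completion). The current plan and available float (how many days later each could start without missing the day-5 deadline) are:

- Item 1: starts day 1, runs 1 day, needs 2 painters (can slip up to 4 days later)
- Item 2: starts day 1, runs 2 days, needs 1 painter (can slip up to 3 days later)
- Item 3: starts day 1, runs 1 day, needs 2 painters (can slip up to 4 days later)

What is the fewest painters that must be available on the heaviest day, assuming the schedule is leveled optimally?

2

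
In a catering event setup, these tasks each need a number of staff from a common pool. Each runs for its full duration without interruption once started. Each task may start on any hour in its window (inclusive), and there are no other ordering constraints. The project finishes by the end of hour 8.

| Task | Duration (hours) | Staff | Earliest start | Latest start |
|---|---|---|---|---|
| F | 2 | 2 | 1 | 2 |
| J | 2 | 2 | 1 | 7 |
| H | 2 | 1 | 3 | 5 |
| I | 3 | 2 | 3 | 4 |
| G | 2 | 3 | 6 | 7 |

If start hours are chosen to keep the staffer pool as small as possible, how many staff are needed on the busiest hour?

Schedule F@1, J@1, H@3, I@3, G@6: h1:4  h2:4  h3:3  h4:3  h5:2  h6:3  h7:3  h8:0 — peak 4.

4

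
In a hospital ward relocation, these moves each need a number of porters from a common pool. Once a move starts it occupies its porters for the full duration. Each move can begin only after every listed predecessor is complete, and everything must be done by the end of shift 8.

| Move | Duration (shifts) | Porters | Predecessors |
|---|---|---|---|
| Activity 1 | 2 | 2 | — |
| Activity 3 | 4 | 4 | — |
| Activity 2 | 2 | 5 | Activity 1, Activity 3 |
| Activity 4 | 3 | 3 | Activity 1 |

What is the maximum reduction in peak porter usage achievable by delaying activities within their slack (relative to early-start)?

Early-start peak: s1:6  s2:6  s3:7  s4:7  s5:8  s6:5  s7:0  s8:0 ⇒ 8.
Leveled (Activity 1@1, Activity 3@1, Activity 2@6, Activity 4@3): s1:6  s2:6  s3:7  s4:7  s5:3  s6:5  s7:5  s8:0 ⇒ 7.
Reduction 8 − 7 = 1.

1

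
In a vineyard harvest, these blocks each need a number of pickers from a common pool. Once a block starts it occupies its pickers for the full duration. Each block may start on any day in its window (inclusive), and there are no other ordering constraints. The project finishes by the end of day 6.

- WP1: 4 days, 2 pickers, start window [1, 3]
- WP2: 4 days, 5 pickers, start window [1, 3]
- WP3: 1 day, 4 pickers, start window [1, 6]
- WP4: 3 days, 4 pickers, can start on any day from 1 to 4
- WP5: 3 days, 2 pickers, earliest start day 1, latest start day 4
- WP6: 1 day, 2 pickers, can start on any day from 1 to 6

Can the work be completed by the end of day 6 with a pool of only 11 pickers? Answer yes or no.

yes

Schedule WP1@1, WP2@1, WP3@5, WP4@1, WP5@4, WP6@4: d1:11  d2:11  d3:11  d4:11  d5:6  d6:2 — peak 11 ≤ 11.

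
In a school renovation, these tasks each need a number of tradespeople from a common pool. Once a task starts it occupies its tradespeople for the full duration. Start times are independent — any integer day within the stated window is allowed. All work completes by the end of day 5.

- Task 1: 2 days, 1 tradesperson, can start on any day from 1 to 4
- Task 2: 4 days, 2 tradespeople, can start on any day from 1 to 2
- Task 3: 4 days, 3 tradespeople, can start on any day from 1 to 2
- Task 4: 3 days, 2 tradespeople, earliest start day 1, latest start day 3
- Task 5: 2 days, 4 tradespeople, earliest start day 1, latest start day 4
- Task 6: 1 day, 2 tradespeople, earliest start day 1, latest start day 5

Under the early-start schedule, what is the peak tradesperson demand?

Early-start schedule: Task 1@1, Task 2@1, Task 3@1, Task 4@1, Task 5@1, Task 6@1.
Load per day: day 1: 14, day 2: 12, day 3: 7, day 4: 5, day 5: 0.
Peak is 14.

14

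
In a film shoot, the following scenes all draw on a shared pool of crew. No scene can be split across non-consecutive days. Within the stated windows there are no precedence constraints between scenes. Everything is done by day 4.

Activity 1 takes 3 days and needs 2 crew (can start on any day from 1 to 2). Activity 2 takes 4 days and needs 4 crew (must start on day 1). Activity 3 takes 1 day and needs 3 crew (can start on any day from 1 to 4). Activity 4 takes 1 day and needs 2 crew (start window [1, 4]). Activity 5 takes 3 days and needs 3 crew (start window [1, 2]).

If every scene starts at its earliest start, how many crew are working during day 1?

At early start, day 1 has: Activity 1, Activity 2, Activity 3, Activity 4, Activity 5.
Demand: 2 + 4 + 3 + 2 + 3 = 14.

14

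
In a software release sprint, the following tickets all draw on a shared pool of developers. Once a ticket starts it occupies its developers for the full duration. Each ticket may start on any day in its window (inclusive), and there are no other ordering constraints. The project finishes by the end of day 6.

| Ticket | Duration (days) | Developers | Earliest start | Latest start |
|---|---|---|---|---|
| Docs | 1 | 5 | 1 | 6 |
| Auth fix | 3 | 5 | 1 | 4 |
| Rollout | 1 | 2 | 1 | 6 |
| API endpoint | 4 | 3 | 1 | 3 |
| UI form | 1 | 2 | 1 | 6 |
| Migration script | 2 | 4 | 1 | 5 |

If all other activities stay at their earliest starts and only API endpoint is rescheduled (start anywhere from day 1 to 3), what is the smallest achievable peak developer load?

18

API endpoint@1: d1:21  d2:12  d3:8  d4:3  d5:0  d6:0 → peak 21
API endpoint@2: d1:18  d2:12  d3:8  d4:3  d5:3  d6:0 → peak 18
API endpoint@3: d1:18  d2:9  d3:8  d4:3  d5:3  d6:3 → peak 18
Best is API endpoint@2, peak 18.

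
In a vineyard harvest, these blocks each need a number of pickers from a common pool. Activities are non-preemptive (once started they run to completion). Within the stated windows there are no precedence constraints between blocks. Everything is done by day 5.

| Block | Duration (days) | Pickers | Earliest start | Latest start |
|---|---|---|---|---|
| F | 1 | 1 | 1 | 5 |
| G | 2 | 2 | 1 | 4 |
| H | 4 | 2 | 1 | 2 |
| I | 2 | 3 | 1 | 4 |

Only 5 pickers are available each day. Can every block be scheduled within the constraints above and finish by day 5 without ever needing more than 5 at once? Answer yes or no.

Schedule F@1, G@1, H@1, I@3: d1:5  d2:4  d3:5  d4:5  d5:0 — peak 5 ≤ 5.

yes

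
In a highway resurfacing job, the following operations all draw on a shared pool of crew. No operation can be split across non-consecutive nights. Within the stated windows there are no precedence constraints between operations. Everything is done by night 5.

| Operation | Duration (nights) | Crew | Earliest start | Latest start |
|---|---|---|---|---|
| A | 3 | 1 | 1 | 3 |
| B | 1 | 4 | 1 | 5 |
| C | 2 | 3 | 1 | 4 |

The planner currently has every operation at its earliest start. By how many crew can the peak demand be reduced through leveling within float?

4

Early-start peak: n1:8  n2:4  n3:1  n4:0  n5:0 ⇒ 8.
Leveled (A@1, B@4, C@1): n1:4  n2:4  n3:1  n4:4  n5:0 ⇒ 4.
Reduction 8 − 4 = 4.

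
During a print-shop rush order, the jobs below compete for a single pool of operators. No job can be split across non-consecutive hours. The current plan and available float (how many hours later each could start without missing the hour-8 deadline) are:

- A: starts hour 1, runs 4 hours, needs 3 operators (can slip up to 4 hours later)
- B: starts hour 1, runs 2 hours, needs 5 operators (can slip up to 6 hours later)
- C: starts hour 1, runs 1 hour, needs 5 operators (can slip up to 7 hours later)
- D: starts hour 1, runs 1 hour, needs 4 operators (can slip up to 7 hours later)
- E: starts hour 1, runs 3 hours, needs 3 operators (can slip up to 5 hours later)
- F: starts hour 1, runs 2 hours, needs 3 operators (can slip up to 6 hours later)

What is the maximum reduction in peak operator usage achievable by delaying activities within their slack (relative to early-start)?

Early-start peak: h1:23  h2:14  h3:6  h4:3  h5:0  h6:0  h7:0  h8:0 ⇒ 23.
Leveled (A@1, B@6, C@8, D@5, E@1, F@4): h1:6  h2:6  h3:6  h4:6  h5:7  h6:5  h7:5  h8:5 ⇒ 7.
Reduction 23 − 7 = 16.

16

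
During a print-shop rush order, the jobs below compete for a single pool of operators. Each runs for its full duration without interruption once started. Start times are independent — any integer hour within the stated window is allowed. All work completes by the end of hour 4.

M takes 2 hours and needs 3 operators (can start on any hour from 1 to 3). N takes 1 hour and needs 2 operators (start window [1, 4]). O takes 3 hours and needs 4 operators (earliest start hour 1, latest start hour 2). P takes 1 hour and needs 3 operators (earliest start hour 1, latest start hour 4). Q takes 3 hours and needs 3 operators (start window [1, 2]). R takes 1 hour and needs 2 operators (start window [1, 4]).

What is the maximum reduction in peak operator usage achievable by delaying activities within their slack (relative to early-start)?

7

Early-start peak: h1:17  h2:10  h3:7  h4:0 ⇒ 17.
Leveled (M@1, N@1, O@1, P@3, Q@2, R@4): h1:9  h2:10  h3:10  h4:5 ⇒ 10.
Reduction 17 − 10 = 7.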